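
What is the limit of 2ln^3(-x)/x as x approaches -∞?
This is an ∞/∞ indeterminate form as x → -∞.
Compare growth rates of the dominant terms (exponentials ≫ polynomials ≫ logarithms), or apply L'Hôpital's rule; the quotient → 0.
Limit = 0.

Final answer: 0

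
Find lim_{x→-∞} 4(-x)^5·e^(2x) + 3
The product is a 0·∞ indeterminate form at x → -∞.
Rewrite the product as 4(-x)^5 / e^(-2x) (an ∞/∞ form) and apply L'Hôpital, or use the standard hierarchy e^(2|x|) ≫ |(-x)^5| as x → -∞.
The indeterminate product → 0, so the limit = 3.

Final answer: 3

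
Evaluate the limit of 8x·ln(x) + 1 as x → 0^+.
The product is a 0·∞ indeterminate form at x → 0⁺.
Rewrite the product as 8·ln(x) / x^(-1) and apply L'Hôpital, or use the standard hierarchy x^(-1) ≫ |ln x| as x → 0⁺.
The indeterminate product → 0, so the limit = 1.

Final answer: 1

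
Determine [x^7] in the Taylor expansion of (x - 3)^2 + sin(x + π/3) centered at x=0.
Expand to order 7: (x - 3)^2 + sin(x + π/3) = -x^7/10080 - √(3)·x^6/1440 + x^5/240 + √(3)·x^4/48 - x^3/12 + x^2·(1 - √(3)/4) - 11·x/2 + √(3)/2 + 9 + O(x^8).
The coefficient of x^7 is -1/10080.

Final answer: -1/10080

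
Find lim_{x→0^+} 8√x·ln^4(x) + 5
The product is a 0·∞ indeterminate form at x → 0⁺.
Rewrite the product as 8·ln^4(x) / x^(-1/2) and apply L'Hôpital, or use the standard hierarchy x^(-1/2) ≫ |ln x|^4 as x → 0⁺.
The indeterminate product → 0, so the limit = 5.

Final answer: 5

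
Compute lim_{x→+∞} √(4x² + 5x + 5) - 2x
As x → +∞: multiply by the conjugate to get (5x+5)/(√(4x²+5x+5)+2x); the denominator ~ 4x, so the limit is 5/4.
Limit = 5/4.

Final answer: 5/4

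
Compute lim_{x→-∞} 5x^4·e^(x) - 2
The product is a 0·∞ indeterminate form at x → -∞.
Rewrite the product as 5x^4 / e^(-x) (an ∞/∞ form) and apply L'Hôpital, or use the standard hierarchy e^(|x|) ≫ |x^4| as x → -∞.
The indeterminate product → 0, so the limit = -2.

Final answer: -2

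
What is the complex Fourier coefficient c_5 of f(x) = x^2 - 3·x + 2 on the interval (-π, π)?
Compute the real Fourier coefficients first: a_5 = -4/25, b_5 = -6/5.
Then c_5 = (a_5 − i·b_5)/2 = -2/25 + 3·i/5.

Final answer: -2/25 + 3·i/5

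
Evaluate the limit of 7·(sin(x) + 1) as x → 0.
Direct substitution at x = 0 gives 7.

Final answer: 7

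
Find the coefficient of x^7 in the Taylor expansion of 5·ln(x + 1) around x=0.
Expand to order 7: 5·ln(x + 1) = 5·x^7/7 - 5·x^6/6 + x^5 - 5·x^4/4 + 5·x^3/3 - 5·x^2/2 + 5·x + O(x^8).
The coefficient of x^7 is 5/7.

Final answer: 5/7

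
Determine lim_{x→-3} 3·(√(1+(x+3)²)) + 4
Direct substitution at x = -3 gives 7.

Final answer: 7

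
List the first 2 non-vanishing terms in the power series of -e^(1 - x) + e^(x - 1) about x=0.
x·(e^(-1) + e) - e + e^(-1)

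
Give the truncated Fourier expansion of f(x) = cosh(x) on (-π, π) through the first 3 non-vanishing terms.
-cos(x)·sinh(π)/π + 2·cos(2·x)·sinh(π)/(5·π) + sinh(π)/π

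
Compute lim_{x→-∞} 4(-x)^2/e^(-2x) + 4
The quotient is an ∞/∞ indeterminate form as x → -∞.
Compare growth rates of the dominant terms (exponentials ≫ polynomials ≫ logarithms), or apply L'Hôpital's rule; the quotient → 0.
Adding the constant: 0 + 4 = 4. Limit = 4.

Final answer: 4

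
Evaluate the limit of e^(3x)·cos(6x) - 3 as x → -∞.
Evaluate the dominant behaviour as x → -∞; each term tends to a finite value or vanishes.
Limit = -3.

Final answer: -3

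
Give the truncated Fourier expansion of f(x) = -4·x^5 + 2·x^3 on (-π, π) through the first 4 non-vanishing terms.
(-984 - 8·π^4 + 164·π^2)·sin(x) + (-22·π^2 + 33 + 4·π^4)·sin(2·x) + (-8·π^4/3 - 392/81 + 196·π^2/27)·sin(3·x) + (-7·π^2/2 + 21/16 + 2·π^4)·sin(4·x)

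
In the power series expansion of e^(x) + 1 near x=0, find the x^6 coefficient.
Expand to order 6: e^(x) + 1 = x^6/720 + x^5/120 + x^4/24 + x^3/6 + x^2/2 + x + 2 + O(x^7).
The coefficient of x^6 is 1/720.

Final answer: 1/720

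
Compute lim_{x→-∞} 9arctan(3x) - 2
Evaluate the dominant behaviour as x → -∞; each term tends to a finite value or vanishes.
Limit = -9·π/2 - 2.

Final answer: -9·π/2 - 2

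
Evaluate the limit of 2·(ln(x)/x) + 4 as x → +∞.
Evaluate the dominant behaviour as x → +∞; each term tends to a finite value or vanishes.
Limit = 4.

Final answer: 4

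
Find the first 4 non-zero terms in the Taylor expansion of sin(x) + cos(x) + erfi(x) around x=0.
x^3·(-1/6 + 2/(3·√(π))) - x^2/2 + x·(1 + 2/√(π)) + 1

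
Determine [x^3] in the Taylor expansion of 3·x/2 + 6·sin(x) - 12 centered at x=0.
Expand to order 3: 3·x/2 + 6·sin(x) - 12 = -x^3 + 15·x/2 - 12 + O(x^4).
The coefficient of x^3 is -1.

Final answer: -1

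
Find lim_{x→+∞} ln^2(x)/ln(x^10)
This is an ∞/∞ indeterminate form as x → +∞.
Write ln(x^10) = 10·ln(x), reducing the quotient to ln(x)/10 → ∞.
Limit = ∞.

Final answer: ∞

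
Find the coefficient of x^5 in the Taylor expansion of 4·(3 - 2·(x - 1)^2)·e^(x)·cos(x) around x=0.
Expand to order 5: 4·(3 - 2·(x - 1)^2)·e^(x)·cos(x) = -2·x^5/15 - 6·x^4 - 28·x^3/3 + 8·x^2 + 20·x + 4 + O(x^6).
The coefficient of x^5 is -2/15.

Final answer: -2/15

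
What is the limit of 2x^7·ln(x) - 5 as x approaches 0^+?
The product is a 0·∞ indeterminate form at x → 0⁺.
Rewrite the product as 2·ln(x) / x^(-7) and apply L'Hôpital, or use the standard hierarchy x^(-7) ≫ |ln x| as x → 0⁺.
The indeterminate product → 0, so the limit = -5.

Final answer: -5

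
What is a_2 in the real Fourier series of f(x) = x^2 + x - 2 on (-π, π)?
a_2 = (1/π) ∫_{-π}^{π} f(x)·cos(2x) dx.
Evaluate the integral (use parity and integration by parts as needed): a_2 = 1.

Final answer: 1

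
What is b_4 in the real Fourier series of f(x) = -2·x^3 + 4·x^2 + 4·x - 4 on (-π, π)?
b_4 = (1/π) ∫_{-π}^{π} f(x)·sin(4x) dx.
Evaluate the integral (use parity and integration by parts as needed): b_4 = -19/8 + π^2.

Final answer: -19/8 + π^2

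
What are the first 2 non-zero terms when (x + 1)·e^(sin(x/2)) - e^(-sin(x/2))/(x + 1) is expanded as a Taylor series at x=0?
-x^2 + 3·x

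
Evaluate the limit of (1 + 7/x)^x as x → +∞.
As x → +∞: this is the defining limit (1 + 7/x)^x → e^7.
Limit = e^(7).

Final answer: e^(7)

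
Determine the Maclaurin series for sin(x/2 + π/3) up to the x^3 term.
-x^3/96 - √(3)·x^2/16 + x/4 + √(3)/2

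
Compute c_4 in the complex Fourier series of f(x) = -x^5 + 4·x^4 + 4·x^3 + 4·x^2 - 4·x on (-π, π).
Compute the real Fourier coefficients first: a_4 = 1/4 + 2·π^2, b_4 = -21·π^2/8 + 191/64 + π^4/2.
Then c_4 = (a_4 − i·b_4)/2 = 1/8 + π^2 - i·π^4/4 - 191·i/128 + 21·i·π^2/16.

Final answer: 1/8 + π^2 - i·π^4/4 - 191·i/128 + 21·i·π^2/16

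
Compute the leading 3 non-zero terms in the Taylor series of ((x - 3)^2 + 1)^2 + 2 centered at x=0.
56·x^2 - 120·x + 102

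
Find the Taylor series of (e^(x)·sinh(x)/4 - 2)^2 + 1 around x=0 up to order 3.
-13·x^3/24 - 15·x^2/16 - x + 5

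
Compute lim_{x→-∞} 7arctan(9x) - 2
Evaluate the dominant behaviour as x → -∞; each term tends to a finite value or vanishes.
Limit = -7·π/2 - 2.

Final answer: -7·π/2 - 2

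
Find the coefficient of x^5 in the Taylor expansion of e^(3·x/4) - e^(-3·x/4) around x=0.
Expand to order 5: e^(3·x/4) - e^(-3·x/4) = 81·x^5/20480 + 9·x^3/64 + 3·x/2 + O(x^6).
The coefficient of x^5 is 81/20480.

Final answer: 81/20480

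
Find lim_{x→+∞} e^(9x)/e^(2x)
This is an ∞/∞ indeterminate form as x → +∞.
Rewrite e^(9x)/e^(2x) = e^((9−2)x) = e^(7x); the exponent coefficient is 7 > 0 so e^(7x) → ∞.
Limit = ∞.

Final answer: ∞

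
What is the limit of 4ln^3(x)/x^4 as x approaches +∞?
This is an ∞/∞ indeterminate form as x → +∞.
The polynomial denominator x^4 dominates the logarithmic numerator (any positive power of x ≫ ln^3(x) as x → ∞), so the quotient → 0.
Limit = 0.

Final answer: 0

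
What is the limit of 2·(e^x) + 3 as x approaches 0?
Direct substitution at x = 0 gives 5.

Final answer: 5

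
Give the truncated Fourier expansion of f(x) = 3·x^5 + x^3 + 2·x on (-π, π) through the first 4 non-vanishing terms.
(-118·π^2 + 6·π^4 + 712)·sin(x) + (-3·π^4 - 23 + 14·π^2)·sin(2·x) + (-34·π^2/9 + 104/27 + 2·π^4)·sin(3·x) + (-3·π^4/2 - 97/64 + 11·π^2/8)·sin(4·x)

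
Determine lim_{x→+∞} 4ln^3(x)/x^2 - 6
The quotient is an ∞/∞ indeterminate form as x → +∞.
The polynomial denominator x^2 dominates the logarithmic numerator (any positive power of x ≫ ln^3(x) as x → ∞), so the quotient → 0.
Adding the constant: 0 - 6 = -6. Limit = -6.

Final answer: -6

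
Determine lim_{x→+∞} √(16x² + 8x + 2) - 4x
As x → +∞: multiply by the conjugate to get (8x+2)/(√(16x²+8x+2)+4x); the denominator ~ 8x, so the limit is 8/8 = 1.
Limit = 1.

Final answer: 1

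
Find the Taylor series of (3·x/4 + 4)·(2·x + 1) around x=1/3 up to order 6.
85/12 + 39·(x - 1/3)/4 + 3·(x - 1/3)^2/2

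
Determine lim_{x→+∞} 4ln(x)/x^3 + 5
The quotient is an ∞/∞ indeterminate form as x → +∞.
The polynomial denominator x^3 dominates the logarithmic numerator (any positive power of x ≫ ln(x) as x → ∞), so the quotient → 0.
Adding the constant: 0 + 5 = 5. Limit = 5.

Final answer: 5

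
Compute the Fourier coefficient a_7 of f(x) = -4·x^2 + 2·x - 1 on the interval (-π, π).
a_7 = (1/π) ∫_{-π}^{π} f(x)·cos(7x) dx.
Evaluate the integral (use parity and integration by parts as needed): a_7 = 16/49.

Final answer: 16/49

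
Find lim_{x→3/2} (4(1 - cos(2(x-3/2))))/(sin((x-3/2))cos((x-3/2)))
Both numerator and denominator → 0 as x → 3/2; this is a 0/0 indeterminate form.
Expand each to leading order near x = 3/2: numerator ~ 8·(x - 3/2)^2, denominator ~ (x - 3/2).
The limit of the ratio is 0.

Final answer: 0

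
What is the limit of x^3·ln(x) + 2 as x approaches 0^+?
The product is a 0·∞ indeterminate form at x → 0⁺.
Rewrite the product as ln(x) / x^(-3) and apply L'Hôpital, or use the standard hierarchy x^(-3) ≫ |ln x| as x → 0⁺.
The indeterminate product → 0, so the limit = 2.

Final answer: 2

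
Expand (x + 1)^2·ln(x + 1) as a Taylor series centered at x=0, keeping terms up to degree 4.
-x^4/12 + x^3/3 + 3·x^2/2 + x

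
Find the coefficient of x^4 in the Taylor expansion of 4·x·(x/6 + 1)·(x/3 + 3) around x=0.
Expand to order 4: 4·x·(x/6 + 1)·(x/3 + 3) = 2·x^3/9 + 10·x^2/3 + 12·x + O(x^5).
The coefficient of x^4 is 0.

Final answer: 0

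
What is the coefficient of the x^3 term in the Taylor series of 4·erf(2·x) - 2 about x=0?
Expand to order 3: 4·erf(2·x) - 2 = -64·x^3/(3·√(π)) + 16·x/√(π) - 2 + O(x^4).
The coefficient of x^3 is -64/(3·√(π)).

Final answer: -64/(3·√(π))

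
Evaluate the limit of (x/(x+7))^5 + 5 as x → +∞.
As x → +∞: x/(x+7) = 1/(1 + 7/x) → 1, and the 5th power of a limit-1 base also → 1; with the additive constant, 1 + 5 = 6.
Limit = 6.

Final answer: 6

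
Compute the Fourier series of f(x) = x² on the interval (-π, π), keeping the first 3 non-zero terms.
-4·cos(x) + cos(2·x) + π^2/3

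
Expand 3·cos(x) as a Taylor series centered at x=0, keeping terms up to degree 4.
x^4/8 - 3·x^2/2 + 3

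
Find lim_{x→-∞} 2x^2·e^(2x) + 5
The product is a 0·∞ indeterminate form at x → -∞.
Rewrite the product as 2x^2 / e^(-2x) (an ∞/∞ form) and apply L'Hôpital, or use the standard hierarchy e^(2|x|) ≫ |x^2| as x → -∞.
The indeterminate product → 0, so the limit = 5.

Final answer: 5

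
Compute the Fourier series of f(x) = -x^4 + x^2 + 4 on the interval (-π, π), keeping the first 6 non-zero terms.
(-52 + 8·π^2)·cos(x) + (4 - 2·π^2)·cos(2·x) + (-28/27 + 8·π^2/9)·cos(3·x) + (7/16 - π^2/2)·cos(4·x) + (-148/625 + 8·π^2/25)·cos(5·x) - π^4/5 + π^2/3 + 4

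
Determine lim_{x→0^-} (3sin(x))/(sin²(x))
Both numerator and denominator → 0 as x → 0^-; this is a 0/0 indeterminate form.
Expand each to leading order near x = 0: numerator ~ 3·x, denominator ~ x^2.
The limit of the ratio is -∞.

Final answer: -∞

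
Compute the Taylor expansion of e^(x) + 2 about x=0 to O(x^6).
x^5/120 + x^4/24 + x^3/6 + x^2/2 + x + 3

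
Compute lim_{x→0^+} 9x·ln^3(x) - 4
The product is a 0·∞ indeterminate form at x → 0⁺.
Rewrite the product as 9·ln^3(x) / x^(-1) and apply L'Hôpital, or use the standard hierarchy x^(-1) ≫ |ln x|^3 as x → 0⁺.
The indeterminate product → 0, so the limit = -4.

Final answer: -4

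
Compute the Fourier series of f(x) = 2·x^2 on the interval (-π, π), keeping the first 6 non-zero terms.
-8·cos(x) + 2·cos(2·x) - 8·cos(3·x)/9 + cos(4·x)/2 - 8·cos(5·x)/25 + 2·π^2/3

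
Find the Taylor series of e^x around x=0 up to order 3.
x^3/6 + x^2/2 + x + 1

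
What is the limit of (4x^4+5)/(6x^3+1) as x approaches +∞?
This is an ∞/∞ indeterminate form as x → +∞.
Divide numerator and denominator by x^4 and let the lower-order terms vanish; the numerator's degree 4 exceeds the denominator's degree 3, so the quotient diverges.
Limit = ∞.

Final answer: ∞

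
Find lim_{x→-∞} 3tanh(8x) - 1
Evaluate the dominant behaviour as x → -∞; each term tends to a finite value or vanishes.
Limit = -4.

Final answer: -4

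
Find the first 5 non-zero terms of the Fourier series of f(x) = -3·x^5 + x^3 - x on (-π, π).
(-734 - 6·π^4 + 122·π^2)·sin(x) + (-16·π^2 + 25 + 3·π^4)·sin(2·x) + (-2·π^4 - 110/27 + 46·π^2/9)·sin(3·x) + (-19·π^2/8 + 89/64 + 3·π^4/2)·sin(4·x) + (-6·π^4/5 - 454/625 + 34·π^2/25)·sin(5·x)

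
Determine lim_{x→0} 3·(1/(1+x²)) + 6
Direct substitution at x = 0 gives 9.

Final answer: 9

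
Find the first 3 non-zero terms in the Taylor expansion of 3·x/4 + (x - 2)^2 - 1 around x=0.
x^2 - 13·x/4 + 3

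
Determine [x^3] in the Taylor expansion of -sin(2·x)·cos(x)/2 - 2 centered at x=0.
Expand to order 3: -sin(2·x)·cos(x)/2 - 2 = 7·x^3/6 - x - 2 + O(x^4).
The coefficient of x^3 is 7/6.

Final answer: 7/6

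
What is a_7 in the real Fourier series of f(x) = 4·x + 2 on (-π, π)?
a_7 = (1/π) ∫_{-π}^{π} f(x)·cos(7x) dx.
Evaluate the integral (use parity and integration by parts as needed): a_7 = 0.

Final answer: 0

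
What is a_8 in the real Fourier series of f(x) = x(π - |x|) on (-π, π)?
a_8 = (1/π) ∫_{-π}^{π} f(x)·cos(8x) dx.
Evaluate the integral (use parity and integration by parts as needed): a_8 = 0.

Final answer: 0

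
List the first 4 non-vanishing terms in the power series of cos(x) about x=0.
-x^6/720 + x^4/24 - x^2/2 + 1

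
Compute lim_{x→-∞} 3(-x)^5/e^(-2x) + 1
The quotient is an ∞/∞ indeterminate form as x → -∞.
Compare growth rates of the dominant terms (exponentials ≫ polynomials ≫ logarithms), or apply L'Hôpital's rule; the quotient → 0.
Adding the constant: 0 + 1 = 1. Limit = 1.

Final answer: 1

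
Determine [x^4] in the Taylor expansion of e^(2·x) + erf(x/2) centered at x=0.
Expand to order 4: e^(2·x) + erf(x/2) = 2·x^4/3 + x^3·(4/3 - 1/(12·√(π))) + 2·x^2 + x·(1/√(π) + 2) + 1 + O(x^5).
The coefficient of x^4 is 2/3.

Final answer: 2/3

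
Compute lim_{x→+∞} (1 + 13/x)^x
As x → +∞: this is the defining limit (1 + 13/x)^x → e^13.
Limit = e^(13).

Final answer: e^(13)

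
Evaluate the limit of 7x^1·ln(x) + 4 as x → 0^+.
The product is a 0·∞ indeterminate form at x → 0⁺.
Rewrite the product as 7·ln(x) / x^(-1) and apply L'Hôpital, or use the standard hierarchy x^(-1) ≫ |ln x| as x → 0⁺.
The indeterminate product → 0, so the limit = 4.

Final answer: 4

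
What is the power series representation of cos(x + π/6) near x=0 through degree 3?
x^3/12 - √(3)·x^2/4 - x/2 + √(3)/2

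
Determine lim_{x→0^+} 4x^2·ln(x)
This is a 0·∞ indeterminate form at x → 0⁺.
Rewrite the product as 4·ln(x) / x^(-2) and apply L'Hôpital, or use the standard hierarchy x^(-2) ≫ |ln x| as x → 0⁺.
The indeterminate product → 0, so the limit = 0.

Final answer: 0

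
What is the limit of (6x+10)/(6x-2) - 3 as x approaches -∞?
Evaluate the dominant behaviour as x → -∞; each term tends to a finite value or vanishes.
Limit = -2.

Final answer: -2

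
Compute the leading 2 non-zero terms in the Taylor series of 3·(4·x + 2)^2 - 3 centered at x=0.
48·x + 9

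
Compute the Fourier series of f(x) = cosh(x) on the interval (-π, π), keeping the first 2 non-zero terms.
-cos(x)·sinh(π)/π + sinh(π)/π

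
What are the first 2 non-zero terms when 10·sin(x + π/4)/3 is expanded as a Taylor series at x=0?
5·√(2)·x/3 + 5·√(2)/3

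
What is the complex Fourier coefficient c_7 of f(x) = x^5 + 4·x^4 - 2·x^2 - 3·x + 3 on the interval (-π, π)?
Compute the real Fourier coefficients first: a_7 = 584/2401 - 32·π^2/49, b_7 = -40·π^2/343 - 14166/16807 + 2·π^4/7.
Then c_7 = (a_7 − i·b_7)/2 = -16·π^2/49 + 292/2401 - i·π^4/7 + 7083·i/16807 + 20·i·π^2/343.

Final answer: -16·π^2/49 + 292/2401 - i·π^4/7 + 7083·i/16807 + 20·i·π^2/343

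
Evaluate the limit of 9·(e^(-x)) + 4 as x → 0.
Direct substitution at x = 0 gives 13.

Final answer: 13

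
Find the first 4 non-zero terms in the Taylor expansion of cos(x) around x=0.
-x^6/720 + x^4/24 - x^2/2 + 1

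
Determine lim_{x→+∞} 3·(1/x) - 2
Evaluate the dominant behaviour as x → +∞; each term tends to a finite value or vanishes.
Limit = -2.

Final answer: -2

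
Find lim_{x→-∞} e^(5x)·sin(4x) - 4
Evaluate the dominant behaviour as x → -∞; each term tends to a finite value or vanishes.
Limit = -4.

Final answer: -4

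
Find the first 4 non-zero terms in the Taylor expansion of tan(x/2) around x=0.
17·x^7/40320 + x^5/240 + x^3/24 + x/2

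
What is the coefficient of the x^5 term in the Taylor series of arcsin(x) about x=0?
Expand to order 5: arcsin(x) = 3·x^5/40 + x^3/6 + x + O(x^6).
The coefficient of x^5 is 3/40.

Final answer: 3/40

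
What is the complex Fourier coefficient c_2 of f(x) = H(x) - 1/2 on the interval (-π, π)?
Compute the real Fourier coefficients first: a_2 = 0, b_2 = 0.
Then c_2 = (a_2 − i·b_2)/2 = 0.

Final answer: 0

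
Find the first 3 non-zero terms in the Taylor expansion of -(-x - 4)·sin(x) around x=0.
-2·x^3/3 + x^2 + 4·x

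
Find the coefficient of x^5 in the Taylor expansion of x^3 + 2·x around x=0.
Expand to order 5: x^3 + 2·x = x^3 + 2·x + O(x^6).
The coefficient of x^5 is 0.

Final answer: 0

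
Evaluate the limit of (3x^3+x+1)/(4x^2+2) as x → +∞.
This is an ∞/∞ indeterminate form as x → +∞.
Divide numerator and denominator by x^3 and let the lower-order terms vanish; the numerator's degree 3 exceeds the denominator's degree 2, so the quotient diverges.
Limit = ∞.

Final answer: ∞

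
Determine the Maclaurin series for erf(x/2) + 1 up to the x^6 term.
x^5/(160·√(π)) - x^3/(12·√(π)) + x/√(π) + 1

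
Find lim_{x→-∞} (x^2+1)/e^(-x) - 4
The quotient is an ∞/∞ indeterminate form as x → -∞.
Compare growth rates of the dominant terms (exponentials ≫ polynomials ≫ logarithms), or apply L'Hôpital's rule; the quotient → 0.
Adding the constant: 0 - 4 = -4. Limit = -4.

Final answer: -4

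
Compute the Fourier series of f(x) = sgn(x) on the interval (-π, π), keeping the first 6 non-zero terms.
4·sin(x)/π + 4·sin(3·x)/(3·π) + 4·sin(5·x)/(5·π) + 4·sin(7·x)/(7·π) + 4·sin(9·x)/(9·π) + 4·sin(11·x)/(11·π)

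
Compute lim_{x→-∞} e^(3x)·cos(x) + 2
Evaluate the dominant behaviour as x → -∞; each term tends to a finite value or vanishes.
Limit = 2.

Final answer: 2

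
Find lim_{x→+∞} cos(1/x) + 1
Evaluate the dominant behaviour as x → +∞; each term tends to a finite value or vanishes.
Limit = 2.

Final answer: 2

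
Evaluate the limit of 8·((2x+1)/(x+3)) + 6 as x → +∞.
Evaluate the dominant behaviour as x → +∞; each term tends to a finite value or vanishes.
Limit = 22.

Final answer: 22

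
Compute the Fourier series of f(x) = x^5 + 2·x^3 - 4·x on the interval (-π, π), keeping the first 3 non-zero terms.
(-36·π^2 + 2·π^4 + 208)·sin(x) + (-π^4 - 1/2 + 3·π^2)·sin(2·x) + (-208/81 - 4·π^2/27 + 2·π^4/3)·sin(3·x)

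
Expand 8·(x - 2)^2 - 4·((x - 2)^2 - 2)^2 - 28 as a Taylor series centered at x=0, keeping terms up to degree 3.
32·x^3 - 72·x^2 + 32·x - 12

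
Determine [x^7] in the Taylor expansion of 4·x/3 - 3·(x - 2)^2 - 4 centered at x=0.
Expand to order 7: 4·x/3 - 3·(x - 2)^2 - 4 = -3·x^2 + 40·x/3 - 16 + O(x^8).
The coefficient of x^7 is 0.

Final answer: 0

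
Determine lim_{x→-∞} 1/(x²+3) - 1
Evaluate the dominant behaviour as x → -∞; each term tends to a finite value or vanishes.
Limit = -1.

Final answer: -1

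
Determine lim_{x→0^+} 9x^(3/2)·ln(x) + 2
The product is a 0·∞ indeterminate form at x → 0⁺.
Rewrite the product as 9·ln(x) / x^(-3/2) and apply L'Hôpital, or use the standard hierarchy x^(-3/2) ≫ |ln x| as x → 0⁺.
The indeterminate product → 0, so the limit = 2.

Final answer: 2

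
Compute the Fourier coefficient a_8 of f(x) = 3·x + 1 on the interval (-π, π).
a_8 = (1/π) ∫_{-π}^{π} f(x)·cos(8x) dx.
Evaluate the integral (use parity and integration by parts as needed): a_8 = 0.

Final answer: 0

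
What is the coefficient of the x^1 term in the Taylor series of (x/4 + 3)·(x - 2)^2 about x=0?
Expand to order 1: (x/4 + 3)·(x - 2)^2 = 12 - 11·x + O(x^2).
The coefficient of x^1 is -11.

Final answer: -11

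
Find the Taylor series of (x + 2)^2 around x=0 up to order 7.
x^2 + 4·x + 4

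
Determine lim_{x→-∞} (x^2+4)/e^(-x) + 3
The quotient is an ∞/∞ indeterminate form as x → -∞.
Compare growth rates of the dominant terms (exponentials ≫ polynomials ≫ logarithms), or apply L'Hôpital's rule; the quotient → 0.
Adding the constant: 0 + 3 = 3. Limit = 3.

Final answer: 3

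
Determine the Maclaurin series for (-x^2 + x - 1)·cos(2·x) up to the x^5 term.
2·x^5/3 + 4·x^4/3 - 2·x^3 + x^2 + x - 1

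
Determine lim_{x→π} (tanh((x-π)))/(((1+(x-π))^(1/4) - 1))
Both numerator and denominator → 0 as x → π; this is a 0/0 indeterminate form.
Expand each to leading order near x = π: numerator ~ (x - π), denominator ~ (x - π)/4.
The limit of the ratio is 4.

Final answer: 4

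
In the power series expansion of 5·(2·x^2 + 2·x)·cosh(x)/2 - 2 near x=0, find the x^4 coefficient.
Expand to order 4: 5·(2·x^2 + 2·x)·cosh(x)/2 - 2 = 5·x^4/2 + 5·x^3/2 + 5·x^2 + 5·x - 2 + O(x^5).
The coefficient of x^4 is 5/2.

Final answer: 5/2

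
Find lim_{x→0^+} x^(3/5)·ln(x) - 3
The product is a 0·∞ indeterminate form at x → 0⁺.
Rewrite the product as ln(x) / x^(-3/5) and apply L'Hôpital, or use the standard hierarchy x^(-3/5) ≫ |ln x| as x → 0⁺.
The indeterminate product → 0, so the limit = -3.

Final answer: -3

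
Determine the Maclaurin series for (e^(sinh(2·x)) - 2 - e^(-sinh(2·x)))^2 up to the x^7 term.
-8192·x^7/315 + 3584·x^6/45 - 128·x^5/5 + 128·x^4/3 - 64·x^3/3 + 16·x^2 - 16·x + 4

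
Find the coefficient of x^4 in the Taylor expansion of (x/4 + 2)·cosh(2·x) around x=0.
Expand to order 4: (x/4 + 2)·cosh(2·x) = 4·x^4/3 + x^3/2 + 4·x^2 + x/4 + 2 + O(x^5).
The coefficient of x^4 is 4/3.

Final answer: 4/3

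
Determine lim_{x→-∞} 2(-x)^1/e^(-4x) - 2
The quotient is an ∞/∞ indeterminate form as x → -∞.
Compare growth rates of the dominant terms (exponentials ≫ polynomials ≫ logarithms), or apply L'Hôpital's rule; the quotient → 0.
Adding the constant: 0 - 2 = -2. Limit = -2.

Final answer: -2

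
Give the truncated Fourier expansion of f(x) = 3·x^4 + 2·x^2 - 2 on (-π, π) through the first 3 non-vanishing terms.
(136 - 24·π^2)·cos(x) + (-7 + 6·π^2)·cos(2·x) - 2 + 2·π^2/3 + 3·π^4/5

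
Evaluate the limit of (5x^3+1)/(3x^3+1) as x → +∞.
This is an ∞/∞ indeterminate form as x → +∞.
Divide numerator and denominator by x^3 and let the lower-order terms vanish; the leading terms give 5/3.
Limit = 5/3.

Final answer: 5/3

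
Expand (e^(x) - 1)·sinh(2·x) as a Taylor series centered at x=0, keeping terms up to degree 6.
91·x^6/180 + 3·x^5/4 + 5·x^4/3 + x^3 + 2·x^2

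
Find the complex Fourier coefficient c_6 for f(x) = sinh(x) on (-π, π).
Compute the real Fourier coefficients first: a_6 = 0, b_6 = -12·sinh(π)/(37·π).
Then c_6 = (a_6 − i·b_6)/2 = 6·i·sinh(π)/(37·π).

Final answer: 6·i·sinh(π)/(37·π)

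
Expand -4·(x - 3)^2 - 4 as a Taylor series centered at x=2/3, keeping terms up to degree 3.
-232/9 + 56·(x - 2/3)/3 - 4·(x - 2/3)^2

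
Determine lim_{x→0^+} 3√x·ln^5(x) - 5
The product is a 0·∞ indeterminate form at x → 0⁺.
Rewrite the product as 3·ln^5(x) / x^(-1/2) and apply L'Hôpital, or use the standard hierarchy x^(-1/2) ≫ |ln x|^5 as x → 0⁺.
The indeterminate product → 0, so the limit = -5.

Final answer: -5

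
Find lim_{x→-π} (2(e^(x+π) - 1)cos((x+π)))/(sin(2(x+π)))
Both numerator and denominator → 0 as x → -π; this is a 0/0 indeterminate form.
Expand each to leading order near x = -π: numerator ~ 2·(x + π), denominator ~ 2·(x + π).
The limit of the ratio is 1.

Final answer: 1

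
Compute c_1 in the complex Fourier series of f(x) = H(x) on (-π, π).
Compute the real Fourier coefficients first: a_1 = 0, b_1 = 2/π.
Then c_1 = (a_1 − i·b_1)/2 = -i/π.

Final answer: -i/π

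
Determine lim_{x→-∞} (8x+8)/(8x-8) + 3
Evaluate the dominant behaviour as x → -∞; each term tends to a finite value or vanishes.
Limit = 4.

Final answer: 4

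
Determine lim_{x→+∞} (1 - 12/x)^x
As x → +∞: this is the defining limit (1 - 12/x)^x → e^(-12).
Limit = e^(-12).

Final answer: e^(-12)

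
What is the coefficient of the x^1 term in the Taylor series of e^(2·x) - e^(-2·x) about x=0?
Expand to order 1: e^(2·x) - e^(-2·x) = 4·x + O(x^2).
The coefficient of x^1 is 4.

Final answer: 4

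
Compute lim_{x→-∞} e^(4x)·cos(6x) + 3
Evaluate the dominant behaviour as x → -∞; each term tends to a finite value or vanishes.
Limit = 3.

Final answer: 3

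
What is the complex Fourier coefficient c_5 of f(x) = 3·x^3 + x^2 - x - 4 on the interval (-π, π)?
Compute the real Fourier coefficients first: a_5 = -4/25, b_5 = -86/125 + 6·π^2/5.
Then c_5 = (a_5 − i·b_5)/2 = -2/25 - 3·i·π^2/5 + 43·i/125.

Final answer: -2/25 - 3·i·π^2/5 + 43·i/125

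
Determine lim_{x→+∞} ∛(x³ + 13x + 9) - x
This is an ∞ − ∞ indeterminate form.
Multiply by (A² + AB + B²)/(A² + AB + B²) where A = ∛(x³+13x + 9), B = x to use A³ − B³ = (A−B)(A²+AB+B²); the x³ terms cancel, leaving (13x + 9)/(A²+AB+B²) with denominator ~ 3x², so the limit is 0.
Limit = 0.

Final answer: 0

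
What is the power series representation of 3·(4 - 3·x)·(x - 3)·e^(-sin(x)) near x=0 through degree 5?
-291·x^5/40 + 57·x^3/2 - 66·x^2 + 75·x - 36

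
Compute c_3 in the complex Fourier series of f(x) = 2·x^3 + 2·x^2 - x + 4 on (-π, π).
Compute the real Fourier coefficients first: a_3 = -8/9, b_3 = -14/9 + 4·π^2/3.
Then c_3 = (a_3 − i·b_3)/2 = -4/9 - 2·i·π^2/3 + 7·i/9.

Final answer: -4/9 - 2·i·π^2/3 + 7·i/9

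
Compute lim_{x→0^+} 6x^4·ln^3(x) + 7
The product is a 0·∞ indeterminate form at x → 0⁺.
Rewrite the product as 6·ln^3(x) / x^(-4) and apply L'Hôpital, or use the standard hierarchy x^(-4) ≫ |ln x|^3 as x → 0⁺.
The indeterminate product → 0, so the limit = 7.

Final answer: 7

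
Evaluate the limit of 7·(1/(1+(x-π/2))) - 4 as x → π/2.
Direct substitution at x = π/2 gives 3.

Final answer: 3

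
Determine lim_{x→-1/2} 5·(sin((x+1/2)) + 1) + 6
Direct substitution at x = -1/2 gives 11.

Final answer: 11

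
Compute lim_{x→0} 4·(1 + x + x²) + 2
Direct substitution at x = 0 gives 6.

Final answer: 6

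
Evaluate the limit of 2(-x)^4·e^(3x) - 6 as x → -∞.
The product is a 0·∞ indeterminate form at x → -∞.
Rewrite the product as 2(-x)^4 / e^(-3x) (an ∞/∞ form) and apply L'Hôpital, or use the standard hierarchy e^(3|x|) ≫ |(-x)^4| as x → -∞.
The indeterminate product → 0, so the limit = -6.

Final answer: -6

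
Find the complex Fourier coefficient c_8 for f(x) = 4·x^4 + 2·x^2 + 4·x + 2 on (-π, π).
Compute the real Fourier coefficients first: a_8 = 5/64 + π^2/2, b_8 = -1.
Then c_8 = (a_8 − i·b_8)/2 = 5/128 + π^2/4 + i/2.

Final answer: 5/128 + π^2/4 + i/2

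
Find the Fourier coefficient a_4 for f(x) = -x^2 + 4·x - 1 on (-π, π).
a_4 = (1/π) ∫_{-π}^{π} f(x)·cos(4x) dx.
Evaluate the integral (use parity and integration by parts as needed): a_4 = -1/4.

Final answer: -1/4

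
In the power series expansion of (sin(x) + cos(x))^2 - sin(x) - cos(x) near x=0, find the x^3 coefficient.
Expand to order 3: (sin(x) + cos(x))^2 - sin(x) - cos(x) = -7·x^3/6 + x^2/2 + x + O(x^4).
The coefficient of x^3 is -7/6.

Final answer: -7/6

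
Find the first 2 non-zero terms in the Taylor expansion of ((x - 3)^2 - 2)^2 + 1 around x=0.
50 - 84·x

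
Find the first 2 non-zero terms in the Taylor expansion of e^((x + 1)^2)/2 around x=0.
e·x + e/2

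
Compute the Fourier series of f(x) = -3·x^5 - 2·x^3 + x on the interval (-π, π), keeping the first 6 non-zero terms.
(-694 - 6·π^4 + 116·π^2)·sin(x) + (-13·π^2 + 37/2 + 3·π^4)·sin(2·x) + (-2·π^4 - 38/27 + 28·π^2/9)·sin(3·x) + (-7·π^2/8 - 11/64 + 3·π^4/2)·sin(4·x) + (-6·π^4/5 + 226/625 + 4·π^2/25)·sin(5·x) + (-19/54 + π^2/9 + π^4)·sin(6·x)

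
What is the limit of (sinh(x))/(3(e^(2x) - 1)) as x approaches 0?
Both numerator and denominator → 0 as x → 0; this is a 0/0 indeterminate form.
Expand each to leading order near x = 0: numerator ~ x, denominator ~ 6·x.
The limit of the ratio is 1/6.

Final answer: 1/6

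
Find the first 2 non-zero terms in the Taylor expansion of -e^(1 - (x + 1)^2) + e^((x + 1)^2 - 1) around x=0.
2·x^2 + 4·x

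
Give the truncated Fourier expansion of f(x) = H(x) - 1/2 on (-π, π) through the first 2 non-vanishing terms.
2·sin(x)/π + 2·sin(3·x)/(3·π)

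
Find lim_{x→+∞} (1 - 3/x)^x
As x → +∞: this is the defining limit (1 - 3/x)^x → e^(-3).
Limit = e^(-3).

Final answer: e^(-3)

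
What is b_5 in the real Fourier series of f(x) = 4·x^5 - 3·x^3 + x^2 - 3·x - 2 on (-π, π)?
b_5 = (1/π) ∫_{-π}^{π} f(x)·sin(5x) dx.
Evaluate the integral (use parity and integration by parts as needed): b_5 = -62·π^2/25 - 378/625 + 8·π^4/5.

Final answer: -62·π^2/25 - 378/625 + 8·π^4/5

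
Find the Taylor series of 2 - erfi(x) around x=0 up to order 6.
-x^5/(5·√(π)) - 2·x^3/(3·√(π)) - 2·x/√(π) + 2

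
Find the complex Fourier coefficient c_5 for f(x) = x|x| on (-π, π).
Compute the real Fourier coefficients first: a_5 = 0, b_5 = (-8 + 50·π^2)/(125·π).
Then c_5 = (a_5 − i·b_5)/2 = -i·π/5 + 4·i/(125·π).

Final answer: -i·π/5 + 4·i/(125·π)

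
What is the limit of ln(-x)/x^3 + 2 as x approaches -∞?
The quotient is an ∞/∞ indeterminate form as x → -∞.
Compare growth rates of the dominant terms (exponentials ≫ polynomials ≫ logarithms), or apply L'Hôpital's rule; the quotient → 0.
Adding the constant: 0 + 2 = 2. Limit = 2.

Final answer: 2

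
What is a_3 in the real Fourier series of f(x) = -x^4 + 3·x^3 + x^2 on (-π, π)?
a_3 = (1/π) ∫_{-π}^{π} f(x)·cos(3x) dx.
Evaluate the integral (use parity and integration by parts as needed): a_3 = -28/27 + 8·π^2/9.

Final answer: -28/27 + 8·π^2/9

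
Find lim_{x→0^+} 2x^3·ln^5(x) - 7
The product is a 0·∞ indeterminate form at x → 0⁺.
Rewrite the product as 2·ln^5(x) / x^(-3) and apply L'Hôpital, or use the standard hierarchy x^(-3) ≫ |ln x|^5 as x → 0⁺.
The indeterminate product → 0, so the limit = -7.

Final answer: -7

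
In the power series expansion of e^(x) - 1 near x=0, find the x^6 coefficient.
Expand to order 6: e^(x) - 1 = x^6/720 + x^5/120 + x^4/24 + x^3/6 + x^2/2 + x + O(x^7).
The coefficient of x^6 is 1/720.

Final answer: 1/720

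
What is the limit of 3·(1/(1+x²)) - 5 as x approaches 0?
Direct substitution at x = 0 gives -2.

Final answer: -2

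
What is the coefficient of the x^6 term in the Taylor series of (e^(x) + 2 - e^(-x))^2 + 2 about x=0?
Expand to order 6: (e^(x) + 2 - e^(-x))^2 + 2 = 8·x^6/45 + x^5/15 + 4·x^4/3 + 4·x^3/3 + 4·x^2 + 8·x + 6 + O(x^7).
The coefficient of x^6 is 8/45.

Final answer: 8/45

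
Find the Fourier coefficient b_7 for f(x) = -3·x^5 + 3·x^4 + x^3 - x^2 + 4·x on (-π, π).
b_7 = (1/π) ∫_{-π}^{π} f(x)·sin(7x) dx.
Evaluate the integral (use parity and integration by parts as needed): b_7 = -6·π^4/7 + 17900/16807 + 218·π^2/343.

Final answer: -6·π^4/7 + 17900/16807 + 218·π^2/343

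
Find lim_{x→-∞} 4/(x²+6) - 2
Evaluate the dominant behaviour as x → -∞; each term tends to a finite value or vanishes.
Limit = -2.

Final answer: -2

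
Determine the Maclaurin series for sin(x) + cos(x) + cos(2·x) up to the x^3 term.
-x^3/6 - 5·x^2/2 + x + 2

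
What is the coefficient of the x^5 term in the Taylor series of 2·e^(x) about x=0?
Expand to order 5: 2·e^(x) = x^5/60 + x^4/12 + x^3/3 + x^2 + 2·x + 2 + O(x^6).
The coefficient of x^5 is 1/60.

Final answer: 1/60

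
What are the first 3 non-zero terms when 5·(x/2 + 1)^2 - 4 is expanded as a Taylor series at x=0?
5·x^2/4 + 5·x + 1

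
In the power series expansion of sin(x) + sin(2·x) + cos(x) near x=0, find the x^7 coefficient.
Expand to order 7: sin(x) + sin(2·x) + cos(x) = -43·x^7/1680 - x^6/720 + 11·x^5/40 + x^4/24 - 3·x^3/2 - x^2/2 + 3·x + 1 + O(x^8).
The coefficient of x^7 is -43/1680.

Final answer: -43/1680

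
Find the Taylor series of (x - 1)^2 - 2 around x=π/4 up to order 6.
-π/2 - 1 + π^2/16 + (-2 + π/2)·(x - π/4) + (x - π/4)^2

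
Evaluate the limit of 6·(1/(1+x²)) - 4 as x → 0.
Direct substitution at x = 0 gives 2.

Final answer: 2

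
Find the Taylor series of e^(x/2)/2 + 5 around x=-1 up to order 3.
(1 + 10·e^(1/2))·e^(-1/2)/2 + e^(-1/2)·(x + 1)/4 + e^(-1/2)·(x + 1)^2/16 + e^(-1/2)·(x + 1)^3/96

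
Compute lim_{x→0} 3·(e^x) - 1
Direct substitution at x = 0 gives 2.

Final answer: 2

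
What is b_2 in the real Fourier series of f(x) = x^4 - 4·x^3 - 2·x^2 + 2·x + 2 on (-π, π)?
b_2 = (1/π) ∫_{-π}^{π} f(x)·sin(2x) dx.
Evaluate the integral (use parity and integration by parts as needed): b_2 = -8 + 4·π^2.

Final answer: -8 + 4·π^2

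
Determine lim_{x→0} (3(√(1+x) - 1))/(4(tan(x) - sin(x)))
Both numerator and denominator → 0 as x → 0; this is a 0/0 indeterminate form.
Expand each to leading order near x = 0: numerator ~ 3·x/2, denominator ~ 2·x^3.
The limit of the ratio is ∞.

Final answer: ∞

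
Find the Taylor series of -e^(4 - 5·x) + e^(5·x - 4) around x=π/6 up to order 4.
(-e^(8) + e^(5·π/3))·e^(-4)·e^(-5·π/6) + (5·e^(5·π/3) + 5·e^(8))·e^(-4)·e^(-5·π/6)·(x - π/6) + (-25·e^(8) + 25·e^(5·π/3))·e^(-4)·e^(-5·π/6)·(x - π/6)^2/2 + (125·e^(5·π/3) + 125·e^(8))·e^(-4)·e^(-5·π/6)·(x - π/6)^3/6 + (-625·e^(8) + 625·e^(5·π/3))·e^(-4)·e^(-5·π/6)·(x - π/6)^4/24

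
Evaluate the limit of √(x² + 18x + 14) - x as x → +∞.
This is an ∞ − ∞ indeterminate form.
Multiply and divide by the conjugate √(x²+18x + 14) + x; the x² terms cancel, leaving (18x + 14)/(√(x²+18x + 14)+x) → 18/2 = 9.
Limit = 9.

Final answer: 9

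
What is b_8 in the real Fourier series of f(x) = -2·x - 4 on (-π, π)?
b_8 = (1/π) ∫_{-π}^{π} f(x)·sin(8x) dx.
Evaluate the integral (use parity and integration by parts as needed): b_8 = 1/2.

Final answer: 1/2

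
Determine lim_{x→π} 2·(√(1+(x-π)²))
Direct substitution at x = π gives 2.

Final answer: 2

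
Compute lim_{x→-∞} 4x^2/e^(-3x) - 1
The quotient is an ∞/∞ indeterminate form as x → -∞.
Compare growth rates of the dominant terms (exponentials ≫ polynomials ≫ logarithms), or apply L'Hôpital's rule; the quotient → 0.
Adding the constant: 0 - 1 = -1. Limit = -1.

Final answer: -1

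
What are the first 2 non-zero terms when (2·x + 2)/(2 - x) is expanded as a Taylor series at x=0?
3·x/2 + 1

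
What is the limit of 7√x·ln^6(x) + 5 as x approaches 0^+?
The product is a 0·∞ indeterminate form at x → 0⁺.
Rewrite the product as 7·ln^6(x) / x^(-1/2) and apply L'Hôpital, or use the standard hierarchy x^(-1/2) ≫ |ln x|^6 as x → 0⁺.
The indeterminate product → 0, so the limit = 5.

Final answer: 5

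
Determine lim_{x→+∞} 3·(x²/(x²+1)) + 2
Evaluate the dominant behaviour as x → +∞; each term tends to a finite value or vanishes.
Limit = 5.

Final answer: 5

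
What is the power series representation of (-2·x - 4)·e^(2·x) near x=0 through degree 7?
-88·x^7/315 - 8·x^6/9 - 12·x^5/5 - 16·x^4/3 - 28·x^3/3 - 12·x^2 - 10·x - 4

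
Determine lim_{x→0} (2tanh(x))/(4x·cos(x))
Both numerator and denominator → 0 as x → 0; this is a 0/0 indeterminate form.
Expand each to leading order near x = 0: numerator ~ 2·x, denominator ~ 4·x.
The limit of the ratio is 1/2.

Final answer: 1/2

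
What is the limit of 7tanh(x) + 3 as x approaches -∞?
Evaluate the dominant behaviour as x → -∞; each term tends to a finite value or vanishes.
Limit = -4.

Final answer: -4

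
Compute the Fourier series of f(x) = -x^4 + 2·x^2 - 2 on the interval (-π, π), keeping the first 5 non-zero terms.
(-56 + 8·π^2)·cos(x) + (5 - 2·π^2)·cos(2·x) + (-40/27 + 8·π^2/9)·cos(3·x) + (11/16 - π^2/2)·cos(4·x) - π^4/5 - 2 + 2·π^2/3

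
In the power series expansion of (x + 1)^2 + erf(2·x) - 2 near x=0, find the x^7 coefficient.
Expand to order 7: (x + 1)^2 + erf(2·x) - 2 = -128·x^7/(21·√(π)) + 32·x^5/(5·√(π)) - 16·x^3/(3·√(π)) + x^2 + x·(2 + 4/√(π)) - 1 + O(x^8).
The coefficient of x^7 is -128/(21·√(π)).

Final answer: -128/(21·√(π))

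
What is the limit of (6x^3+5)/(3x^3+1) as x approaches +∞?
This is an ∞/∞ indeterminate form as x → +∞.
Divide numerator and denominator by x^3 and let the lower-order terms vanish; the leading terms give 6/3 = 2.
Limit = 2.

Final answer: 2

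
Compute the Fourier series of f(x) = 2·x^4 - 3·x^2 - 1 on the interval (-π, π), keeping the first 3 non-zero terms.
(108 - 16·π^2)·cos(x) + (-9 + 4·π^2)·cos(2·x) - π^2 - 1 + 2·π^4/5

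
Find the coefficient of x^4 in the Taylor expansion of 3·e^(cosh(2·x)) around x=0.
Expand to order 4: 3·e^(cosh(2·x)) = 8·e·x^4 + 6·e·x^2 + 3·e + O(x^5).
The coefficient of x^4 is 8·e.

Final answer: 8·e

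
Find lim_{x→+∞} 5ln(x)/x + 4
The quotient is an ∞/∞ indeterminate form as x → +∞.
The polynomial denominator x dominates the logarithmic numerator (any positive power of x ≫ ln(x) as x → ∞), so the quotient → 0.
Adding the constant: 0 + 4 = 4. Limit = 4.

Final answer: 4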